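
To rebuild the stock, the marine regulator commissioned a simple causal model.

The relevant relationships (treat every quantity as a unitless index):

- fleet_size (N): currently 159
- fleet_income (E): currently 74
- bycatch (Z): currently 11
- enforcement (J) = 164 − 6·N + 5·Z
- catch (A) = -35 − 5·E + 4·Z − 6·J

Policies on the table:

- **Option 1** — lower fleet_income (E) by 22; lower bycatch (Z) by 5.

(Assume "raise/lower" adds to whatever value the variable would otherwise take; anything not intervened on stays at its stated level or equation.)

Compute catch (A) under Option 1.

4289

Option 1 (E − 22, Z − 5):
  N = 159
  E = 74 − 22 = 52
  Z = 11 − 5 = 6
  J = 164 − 6·159 + 5·6 = -760
  A = -35 − 5·52 + 4·6 − 6·(-760) = 4289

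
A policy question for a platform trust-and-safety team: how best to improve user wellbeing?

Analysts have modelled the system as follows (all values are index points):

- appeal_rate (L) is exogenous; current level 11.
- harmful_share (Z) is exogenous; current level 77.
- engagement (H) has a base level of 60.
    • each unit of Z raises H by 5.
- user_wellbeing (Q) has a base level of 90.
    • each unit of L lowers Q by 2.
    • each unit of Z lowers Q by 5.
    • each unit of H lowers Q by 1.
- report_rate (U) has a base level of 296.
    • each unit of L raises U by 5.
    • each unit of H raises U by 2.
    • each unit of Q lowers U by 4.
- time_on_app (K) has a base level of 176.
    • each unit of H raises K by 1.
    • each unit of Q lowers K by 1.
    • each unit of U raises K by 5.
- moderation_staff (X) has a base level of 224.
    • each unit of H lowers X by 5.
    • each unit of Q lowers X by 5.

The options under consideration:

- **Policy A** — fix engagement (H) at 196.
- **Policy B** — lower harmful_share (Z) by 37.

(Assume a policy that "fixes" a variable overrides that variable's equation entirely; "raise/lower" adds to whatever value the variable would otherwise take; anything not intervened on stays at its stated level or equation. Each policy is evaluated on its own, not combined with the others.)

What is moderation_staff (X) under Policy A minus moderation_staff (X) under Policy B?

Policy A (H := 196):
  L = 11
  Z = 77
  H = 196
  Q = 90 − 2·11 − 5·77 − 196 = -513
  X = 224 − 5·196 − 5·(-513) = 1809
Policy B (Z − 37):
  L = 11
  Z = 77 − 37 = 40
  H = 60 + 5·40 = 260
  Q = 90 − 2·11 − 5·40 − 260 = -392
  X = 224 − 5·260 − 5·(-392) = 884
X: 1809 − 884 = 925

925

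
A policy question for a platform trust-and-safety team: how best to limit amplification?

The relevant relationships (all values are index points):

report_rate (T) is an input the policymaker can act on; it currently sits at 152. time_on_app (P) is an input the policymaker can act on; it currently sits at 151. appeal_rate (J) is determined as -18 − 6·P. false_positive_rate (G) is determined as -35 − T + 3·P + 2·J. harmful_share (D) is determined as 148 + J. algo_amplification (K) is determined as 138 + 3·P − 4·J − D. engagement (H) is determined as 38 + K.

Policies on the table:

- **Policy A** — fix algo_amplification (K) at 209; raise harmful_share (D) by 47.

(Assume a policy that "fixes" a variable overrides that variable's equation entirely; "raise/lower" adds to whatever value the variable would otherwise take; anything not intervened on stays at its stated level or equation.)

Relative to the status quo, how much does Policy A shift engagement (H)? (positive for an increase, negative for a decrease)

-4854

Baseline:
  P = 151
  J = -18 − 6·151 = -924
  D = 148 + (-924) = -776
  K = 138 + 3·151 − 4·(-924) − (-776) = 5063
  H = 38 + 5063 = 5101
Policy A (K := 209, D + 47):
  P = 151
  J = -18 − 6·151 = -924
  D = 148 + (-924) (+47 from intervention) = -729
  K = 209
  H = 38 + 209 = 247
Change in H: 247 − 5101 = -4854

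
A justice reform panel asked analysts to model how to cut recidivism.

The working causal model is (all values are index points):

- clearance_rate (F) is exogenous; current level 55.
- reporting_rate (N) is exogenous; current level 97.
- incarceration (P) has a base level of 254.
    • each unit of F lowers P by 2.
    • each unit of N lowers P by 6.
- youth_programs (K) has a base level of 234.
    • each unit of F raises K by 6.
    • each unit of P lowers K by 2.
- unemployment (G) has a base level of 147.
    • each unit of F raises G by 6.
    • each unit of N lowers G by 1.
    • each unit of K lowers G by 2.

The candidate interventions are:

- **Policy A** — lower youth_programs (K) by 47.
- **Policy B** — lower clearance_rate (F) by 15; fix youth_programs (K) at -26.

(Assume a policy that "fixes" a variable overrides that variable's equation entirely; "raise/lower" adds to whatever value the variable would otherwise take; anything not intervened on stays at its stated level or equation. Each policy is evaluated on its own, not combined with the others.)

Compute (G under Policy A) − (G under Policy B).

-2748

Policy A (K − 47):
  F = 55
  N = 97
  P = 254 − 2·55 − 6·97 = -438
  K = 234 + 6·55 − 2·(-438) (−47 from intervention) = 1393
  G = 147 + 6·55 − 97 − 2·1393 = -2406
Policy B (F − 15, K := -26):
  F = 55 − 15 = 40
  N = 97
  P = 254 − 2·40 − 6·97 = -408
  K = -26
  G = 147 + 6·40 − 97 − 2·(-26) = 342
G: -2406 − 342 = -2748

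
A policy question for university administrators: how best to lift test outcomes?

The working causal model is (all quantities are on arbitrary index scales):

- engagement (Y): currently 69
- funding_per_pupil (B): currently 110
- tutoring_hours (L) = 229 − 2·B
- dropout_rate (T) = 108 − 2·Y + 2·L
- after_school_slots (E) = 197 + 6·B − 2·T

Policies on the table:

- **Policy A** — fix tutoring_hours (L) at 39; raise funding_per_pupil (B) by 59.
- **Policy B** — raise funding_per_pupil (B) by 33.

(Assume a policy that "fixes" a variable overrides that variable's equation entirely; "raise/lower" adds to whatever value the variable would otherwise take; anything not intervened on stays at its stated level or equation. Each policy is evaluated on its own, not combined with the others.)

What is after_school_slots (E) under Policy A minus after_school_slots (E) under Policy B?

-228

Policy A (L := 39, B + 59):
  Y = 69
  B = 110 + 59 = 169
  L = 39
  T = 108 − 2·69 + 2·39 = 48
  E = 197 + 6·169 − 2·48 = 1115
Policy B (B + 33):
  Y = 69
  B = 110 + 33 = 143
  L = 229 − 2·143 = -57
  T = 108 − 2·69 + 2·(-57) = -144
  E = 197 + 6·143 − 2·(-144) = 1343
E: 1115 − 1343 = -228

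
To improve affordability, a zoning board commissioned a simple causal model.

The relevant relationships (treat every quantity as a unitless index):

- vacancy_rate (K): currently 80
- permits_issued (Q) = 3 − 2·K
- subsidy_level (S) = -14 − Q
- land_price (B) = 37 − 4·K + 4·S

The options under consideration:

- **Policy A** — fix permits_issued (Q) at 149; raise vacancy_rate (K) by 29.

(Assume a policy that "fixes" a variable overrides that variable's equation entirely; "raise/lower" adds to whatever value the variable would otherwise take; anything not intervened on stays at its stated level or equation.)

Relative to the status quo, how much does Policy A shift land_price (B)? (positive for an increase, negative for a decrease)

Baseline:
  K = 80
  Q = 3 − 2·80 = -157
  S = -14 − (-157) = 143
  B = 37 − 4·80 + 4·143 = 289
Policy A (Q := 149, K + 29):
  K = 80 + 29 = 109
  Q = 149
  S = -14 − 149 = -163
  B = 37 − 4·109 + 4·(-163) = -1051
Change in B: -1051 − 289 = -1340

-1340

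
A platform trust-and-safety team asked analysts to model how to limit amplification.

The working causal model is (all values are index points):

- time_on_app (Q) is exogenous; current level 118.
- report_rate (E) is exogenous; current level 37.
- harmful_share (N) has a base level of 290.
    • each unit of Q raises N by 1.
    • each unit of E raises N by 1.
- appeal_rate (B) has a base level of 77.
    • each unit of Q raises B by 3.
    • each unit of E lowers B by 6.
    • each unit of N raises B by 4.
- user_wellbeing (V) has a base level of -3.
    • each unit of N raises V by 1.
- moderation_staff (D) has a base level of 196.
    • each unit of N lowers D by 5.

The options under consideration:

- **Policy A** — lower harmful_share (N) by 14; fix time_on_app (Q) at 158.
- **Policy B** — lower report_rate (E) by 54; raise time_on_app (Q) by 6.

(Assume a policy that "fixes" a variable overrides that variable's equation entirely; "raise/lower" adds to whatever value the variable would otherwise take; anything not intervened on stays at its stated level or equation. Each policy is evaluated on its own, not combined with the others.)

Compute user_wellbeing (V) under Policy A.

468

Policy A (N − 14, Q := 158):
  Q = 158
  E = 37
  N = 290 + 158 + 37 (−14 from intervention) = 471
  V = -3 + 471 = 468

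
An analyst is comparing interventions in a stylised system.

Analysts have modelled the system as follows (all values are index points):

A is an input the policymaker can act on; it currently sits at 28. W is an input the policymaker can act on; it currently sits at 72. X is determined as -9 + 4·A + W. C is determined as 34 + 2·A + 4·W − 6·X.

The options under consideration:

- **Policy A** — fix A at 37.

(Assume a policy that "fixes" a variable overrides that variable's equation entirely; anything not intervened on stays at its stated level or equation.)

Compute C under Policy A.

-870

Policy A (A := 37):
  A = 37
  W = 72
  X = -9 + 4·37 + 72 = 211
  C = 34 + 2·37 + 4·72 − 6·211 = -870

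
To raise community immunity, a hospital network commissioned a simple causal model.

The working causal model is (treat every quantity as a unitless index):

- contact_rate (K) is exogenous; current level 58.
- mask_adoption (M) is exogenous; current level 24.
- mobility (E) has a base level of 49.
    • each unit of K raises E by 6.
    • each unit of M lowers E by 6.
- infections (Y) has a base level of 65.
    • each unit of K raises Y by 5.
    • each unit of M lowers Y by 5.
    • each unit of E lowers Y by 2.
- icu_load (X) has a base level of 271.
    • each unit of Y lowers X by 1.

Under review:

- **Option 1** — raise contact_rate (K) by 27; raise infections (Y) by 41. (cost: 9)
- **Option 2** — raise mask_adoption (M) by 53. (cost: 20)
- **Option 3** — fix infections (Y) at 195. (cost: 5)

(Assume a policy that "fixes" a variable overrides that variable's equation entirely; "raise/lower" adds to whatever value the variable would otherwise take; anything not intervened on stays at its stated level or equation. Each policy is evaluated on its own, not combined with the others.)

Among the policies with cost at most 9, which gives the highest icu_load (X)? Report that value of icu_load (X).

690

Option 1 (K + 27, Y + 41):
  K = 58 + 27 = 85
  M = 24
  E = 49 + 6·85 − 6·24 = 415
  Y = 65 + 5·85 − 5·24 − 2·415 (+41 from intervention) = -419
  X = 271 − (-419) = 690
Option 3 (Y := 195):
  K = 58
  M = 24
  E = 49 + 6·58 − 6·24 = 253
  Y = 195
  X = 271 − 195 = 76
Comparing — Option 1: X=690, Option 3: X=76. Highest is 690 (Option 1).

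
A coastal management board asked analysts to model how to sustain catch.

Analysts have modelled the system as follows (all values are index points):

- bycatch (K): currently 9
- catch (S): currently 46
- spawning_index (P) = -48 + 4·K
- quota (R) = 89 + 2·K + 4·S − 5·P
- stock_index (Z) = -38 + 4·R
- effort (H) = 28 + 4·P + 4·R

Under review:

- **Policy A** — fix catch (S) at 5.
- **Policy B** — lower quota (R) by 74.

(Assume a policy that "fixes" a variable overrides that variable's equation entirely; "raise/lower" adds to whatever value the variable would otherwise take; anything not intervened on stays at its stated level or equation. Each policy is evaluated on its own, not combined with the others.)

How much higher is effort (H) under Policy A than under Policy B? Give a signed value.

Policy A (S := 5):
  K = 9
  S = 5
  P = -48 + 4·9 = -12
  R = 89 + 2·9 + 4·5 − 5·(-12) = 187
  H = 28 + 4·(-12) + 4·187 = 728
Policy B (R − 74):
  K = 9
  S = 46
  P = -48 + 4·9 = -12
  R = 89 + 2·9 + 4·46 − 5·(-12) (−74 from intervention) = 277
  H = 28 + 4·(-12) + 4·277 = 1088
H: 728 − 1088 = -360

-360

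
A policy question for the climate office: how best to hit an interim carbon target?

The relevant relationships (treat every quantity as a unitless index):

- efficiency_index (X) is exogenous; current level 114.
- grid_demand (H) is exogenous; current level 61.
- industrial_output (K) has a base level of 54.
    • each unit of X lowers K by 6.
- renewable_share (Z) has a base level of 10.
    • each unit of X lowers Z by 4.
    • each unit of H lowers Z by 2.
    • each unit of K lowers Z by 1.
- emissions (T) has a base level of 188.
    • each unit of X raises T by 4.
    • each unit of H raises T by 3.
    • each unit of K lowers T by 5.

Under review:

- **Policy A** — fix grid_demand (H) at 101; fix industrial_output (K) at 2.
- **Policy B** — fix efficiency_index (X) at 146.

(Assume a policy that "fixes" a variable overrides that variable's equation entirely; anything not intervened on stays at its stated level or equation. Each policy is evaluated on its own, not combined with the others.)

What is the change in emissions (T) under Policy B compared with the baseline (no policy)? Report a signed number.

Baseline:
  X = 114
  H = 61
  K = 54 − 6·114 = -630
  T = 188 + 4·114 + 3·61 − 5·(-630) = 3977
Policy B (X := 146):
  X = 146
  H = 61
  K = 54 − 6·146 = -822
  T = 188 + 4·146 + 3·61 − 5·(-822) = 5065
Change in T: 5065 − 3977 = 1088

1088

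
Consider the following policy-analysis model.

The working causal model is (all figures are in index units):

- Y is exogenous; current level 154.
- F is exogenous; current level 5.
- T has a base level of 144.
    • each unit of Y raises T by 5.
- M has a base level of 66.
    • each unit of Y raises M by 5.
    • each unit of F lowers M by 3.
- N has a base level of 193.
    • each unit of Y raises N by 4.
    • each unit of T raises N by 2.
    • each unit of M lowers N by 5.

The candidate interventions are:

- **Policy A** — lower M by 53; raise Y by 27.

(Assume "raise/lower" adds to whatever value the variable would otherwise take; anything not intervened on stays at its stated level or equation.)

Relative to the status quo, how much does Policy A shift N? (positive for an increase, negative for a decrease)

-32

Baseline:
  Y = 154
  F = 5
  T = 144 + 5·154 = 914
  M = 66 + 5·154 − 3·5 = 821
  N = 193 + 4·154 + 2·914 − 5·821 = -1468
Policy A (M − 53, Y + 27):
  Y = 154 + 27 = 181
  F = 5
  T = 144 + 5·181 = 1049
  M = 66 + 5·181 − 3·5 (−53 from intervention) = 903
  N = 193 + 4·181 + 2·1049 − 5·903 = -1500
Change in N: -1500 − (-1468) = -32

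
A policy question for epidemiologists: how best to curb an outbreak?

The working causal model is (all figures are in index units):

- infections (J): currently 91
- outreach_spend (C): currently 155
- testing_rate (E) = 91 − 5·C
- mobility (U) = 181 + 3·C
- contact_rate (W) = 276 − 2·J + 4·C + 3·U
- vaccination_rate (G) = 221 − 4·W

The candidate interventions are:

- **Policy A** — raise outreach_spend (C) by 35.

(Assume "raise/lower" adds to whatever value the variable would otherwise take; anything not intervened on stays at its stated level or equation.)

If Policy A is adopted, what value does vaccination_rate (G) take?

Policy A (C + 35):
  J = 91
  C = 155 + 35 = 190
  U = 181 + 3·190 = 751
  W = 276 − 2·91 + 4·190 + 3·751 = 3107
  G = 221 − 4·3107 = -12207

-12207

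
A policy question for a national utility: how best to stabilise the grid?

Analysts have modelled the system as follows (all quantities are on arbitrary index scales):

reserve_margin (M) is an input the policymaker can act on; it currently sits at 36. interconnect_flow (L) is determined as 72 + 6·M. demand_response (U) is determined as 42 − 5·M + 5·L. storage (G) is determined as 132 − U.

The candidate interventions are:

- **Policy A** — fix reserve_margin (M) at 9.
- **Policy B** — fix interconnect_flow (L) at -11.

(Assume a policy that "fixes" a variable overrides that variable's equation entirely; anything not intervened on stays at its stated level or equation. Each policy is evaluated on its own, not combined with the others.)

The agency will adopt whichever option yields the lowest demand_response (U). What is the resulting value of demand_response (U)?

-193

Policy A (M := 9):
  M = 9
  L = 72 + 6·9 = 126
  U = 42 − 5·9 + 5·126 = 627
Policy B (L := -11):
  M = 36
  L = -11
  U = 42 − 5·36 + 5·(-11) = -193
Comparing — Policy A: U=627, Policy B: U=-193. Lowest is -193 (Policy B).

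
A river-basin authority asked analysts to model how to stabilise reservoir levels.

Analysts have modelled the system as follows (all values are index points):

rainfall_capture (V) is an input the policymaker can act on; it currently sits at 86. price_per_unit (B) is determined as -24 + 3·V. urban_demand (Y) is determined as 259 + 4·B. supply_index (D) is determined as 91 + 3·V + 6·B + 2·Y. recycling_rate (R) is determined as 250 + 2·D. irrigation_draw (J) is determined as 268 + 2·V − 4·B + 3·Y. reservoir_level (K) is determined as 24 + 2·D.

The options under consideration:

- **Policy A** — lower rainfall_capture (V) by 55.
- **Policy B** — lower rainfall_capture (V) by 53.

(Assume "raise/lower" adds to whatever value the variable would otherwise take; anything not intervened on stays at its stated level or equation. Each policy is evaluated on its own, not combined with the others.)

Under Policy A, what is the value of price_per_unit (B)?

69

Policy A (V − 55):
  V = 86 − 55 = 31
  B = -24 + 3·31 = 69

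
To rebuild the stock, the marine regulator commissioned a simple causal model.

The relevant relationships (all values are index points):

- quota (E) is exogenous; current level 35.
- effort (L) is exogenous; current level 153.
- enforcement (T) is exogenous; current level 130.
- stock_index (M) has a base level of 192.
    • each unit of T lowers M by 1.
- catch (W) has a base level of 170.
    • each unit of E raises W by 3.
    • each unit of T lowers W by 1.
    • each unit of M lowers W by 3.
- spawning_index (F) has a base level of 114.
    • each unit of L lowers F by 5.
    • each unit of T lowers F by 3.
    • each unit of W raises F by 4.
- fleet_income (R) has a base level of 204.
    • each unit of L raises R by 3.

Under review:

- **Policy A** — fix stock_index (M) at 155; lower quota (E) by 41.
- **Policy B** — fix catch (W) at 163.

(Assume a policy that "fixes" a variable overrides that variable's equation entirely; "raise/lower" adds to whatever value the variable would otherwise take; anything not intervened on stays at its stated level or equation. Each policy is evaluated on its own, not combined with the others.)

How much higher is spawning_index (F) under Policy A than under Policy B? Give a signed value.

-2424

Policy A (M := 155, E − 41):
  E = 35 − 41 = -6
  L = 153
  T = 130
  M = 155
  W = 170 + 3·(-6) − 130 − 3·155 = -443
  F = 114 − 5·153 − 3·130 + 4·(-443) = -2813
Policy B (W := 163):
  E = 35
  L = 153
  T = 130
  M = 192 − 130 = 62
  W = 163
  F = 114 − 5·153 − 3·130 + 4·163 = -389
F: -2813 − (-389) = -2424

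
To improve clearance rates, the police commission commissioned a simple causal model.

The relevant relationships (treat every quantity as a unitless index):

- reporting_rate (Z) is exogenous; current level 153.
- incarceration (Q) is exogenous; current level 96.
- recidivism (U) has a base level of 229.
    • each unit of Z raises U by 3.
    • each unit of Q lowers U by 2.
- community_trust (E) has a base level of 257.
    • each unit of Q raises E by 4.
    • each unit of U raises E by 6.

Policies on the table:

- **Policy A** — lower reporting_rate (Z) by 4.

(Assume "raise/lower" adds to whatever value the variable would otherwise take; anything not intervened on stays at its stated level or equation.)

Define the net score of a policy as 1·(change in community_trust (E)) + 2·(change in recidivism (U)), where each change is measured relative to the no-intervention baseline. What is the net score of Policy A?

-96

Baseline:
  Z = 153
  Q = 96
  U = 229 + 3·153 − 2·96 = 496
  E = 257 + 4·96 + 6·496 = 3617
Policy A (Z − 4):
  Z = 153 − 4 = 149
  Q = 96
  U = 229 + 3·149 − 2·96 = 484
  E = 257 + 4·96 + 6·484 = 3545
ΔE = 3545 − 3617 = -72; ΔU = 484 − 496 = -12
Score = 1·(-72) + 2·(-12) = -96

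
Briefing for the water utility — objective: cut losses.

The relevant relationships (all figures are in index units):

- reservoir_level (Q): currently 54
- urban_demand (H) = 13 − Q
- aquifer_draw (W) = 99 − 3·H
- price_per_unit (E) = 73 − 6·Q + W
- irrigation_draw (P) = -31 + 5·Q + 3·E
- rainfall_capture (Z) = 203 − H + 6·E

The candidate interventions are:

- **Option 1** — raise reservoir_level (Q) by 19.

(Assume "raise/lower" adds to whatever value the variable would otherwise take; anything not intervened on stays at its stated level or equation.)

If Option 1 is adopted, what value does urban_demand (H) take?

-60

Option 1 (Q + 19):
  Q = 54 + 19 = 73
  H = 13 − 73 = -60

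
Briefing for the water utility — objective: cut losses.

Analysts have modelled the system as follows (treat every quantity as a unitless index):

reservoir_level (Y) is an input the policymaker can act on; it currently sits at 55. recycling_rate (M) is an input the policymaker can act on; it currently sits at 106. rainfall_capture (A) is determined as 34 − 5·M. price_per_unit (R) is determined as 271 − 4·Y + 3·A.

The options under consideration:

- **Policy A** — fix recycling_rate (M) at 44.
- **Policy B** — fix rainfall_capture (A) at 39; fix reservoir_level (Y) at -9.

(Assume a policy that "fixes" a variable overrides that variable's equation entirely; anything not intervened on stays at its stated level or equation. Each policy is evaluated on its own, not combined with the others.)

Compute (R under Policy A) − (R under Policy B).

-931

Policy A (M := 44):
  Y = 55
  M = 44
  A = 34 − 5·44 = -186
  R = 271 − 4·55 + 3·(-186) = -507
Policy B (A := 39, Y := -9):
  Y = -9
  M = 106
  A = 39
  R = 271 − 4·(-9) + 3·39 = 424
R: -507 − 424 = -931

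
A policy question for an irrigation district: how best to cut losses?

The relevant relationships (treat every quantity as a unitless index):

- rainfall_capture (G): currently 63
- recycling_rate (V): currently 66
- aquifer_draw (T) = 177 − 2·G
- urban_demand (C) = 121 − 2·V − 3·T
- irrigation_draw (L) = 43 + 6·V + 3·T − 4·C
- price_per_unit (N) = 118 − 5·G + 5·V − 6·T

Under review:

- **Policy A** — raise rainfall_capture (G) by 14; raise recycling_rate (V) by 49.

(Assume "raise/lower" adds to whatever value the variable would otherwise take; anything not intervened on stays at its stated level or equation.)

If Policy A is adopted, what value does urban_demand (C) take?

Policy A (G + 14, V + 49):
  G = 63 + 14 = 77
  V = 66 + 49 = 115
  T = 177 − 2·77 = 23
  C = 121 − 2·115 − 3·23 = -178

-178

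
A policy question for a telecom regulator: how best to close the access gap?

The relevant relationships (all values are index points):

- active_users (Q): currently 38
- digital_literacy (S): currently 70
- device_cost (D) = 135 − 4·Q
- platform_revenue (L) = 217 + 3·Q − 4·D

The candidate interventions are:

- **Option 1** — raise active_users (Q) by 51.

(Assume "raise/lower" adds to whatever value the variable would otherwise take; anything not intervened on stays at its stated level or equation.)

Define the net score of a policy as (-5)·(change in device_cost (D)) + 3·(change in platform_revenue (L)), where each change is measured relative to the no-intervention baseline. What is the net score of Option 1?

3927

Baseline:
  Q = 38
  D = 135 − 4·38 = -17
  L = 217 + 3·38 − 4·(-17) = 399
Option 1 (Q + 51):
  Q = 38 + 51 = 89
  D = 135 − 4·89 = -221
  L = 217 + 3·89 − 4·(-221) = 1368
ΔD = -221 − (-17) = -204; ΔL = 1368 − 399 = 969
Score = (-5)·(-204) + 3·969 = 3927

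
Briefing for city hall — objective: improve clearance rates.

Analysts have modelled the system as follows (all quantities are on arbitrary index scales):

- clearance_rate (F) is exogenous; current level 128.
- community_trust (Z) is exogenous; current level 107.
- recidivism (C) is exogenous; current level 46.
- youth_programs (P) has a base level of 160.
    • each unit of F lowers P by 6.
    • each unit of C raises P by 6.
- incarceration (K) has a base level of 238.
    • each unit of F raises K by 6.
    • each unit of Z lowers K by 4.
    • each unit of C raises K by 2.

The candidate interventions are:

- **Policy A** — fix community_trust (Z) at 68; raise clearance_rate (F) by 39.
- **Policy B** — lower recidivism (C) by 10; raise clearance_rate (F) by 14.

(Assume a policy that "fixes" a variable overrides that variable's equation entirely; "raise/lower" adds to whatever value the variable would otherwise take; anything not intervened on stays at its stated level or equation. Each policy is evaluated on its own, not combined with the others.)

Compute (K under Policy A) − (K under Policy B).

Policy A (Z := 68, F + 39):
  F = 128 + 39 = 167
  Z = 68
  C = 46
  K = 238 + 6·167 − 4·68 + 2·46 = 1060
Policy B (C − 10, F + 14):
  F = 128 + 14 = 142
  Z = 107
  C = 46 − 10 = 36
  K = 238 + 6·142 − 4·107 + 2·36 = 734
K: 1060 − 734 = 326

326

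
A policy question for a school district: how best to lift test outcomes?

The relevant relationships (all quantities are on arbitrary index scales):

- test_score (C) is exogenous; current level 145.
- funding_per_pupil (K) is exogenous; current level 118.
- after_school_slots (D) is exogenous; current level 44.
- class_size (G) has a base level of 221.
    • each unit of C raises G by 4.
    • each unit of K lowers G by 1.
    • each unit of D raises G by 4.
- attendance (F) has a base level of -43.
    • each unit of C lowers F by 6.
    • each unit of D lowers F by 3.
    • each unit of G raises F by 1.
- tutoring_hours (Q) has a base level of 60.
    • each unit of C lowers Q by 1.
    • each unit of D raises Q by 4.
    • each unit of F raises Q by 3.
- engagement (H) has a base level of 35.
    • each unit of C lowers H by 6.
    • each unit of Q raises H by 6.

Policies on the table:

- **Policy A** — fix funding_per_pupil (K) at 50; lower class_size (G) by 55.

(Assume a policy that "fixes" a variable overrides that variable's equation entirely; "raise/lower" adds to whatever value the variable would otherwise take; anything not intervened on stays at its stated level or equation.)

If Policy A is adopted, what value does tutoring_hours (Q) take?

-428

Policy A (K := 50, G − 55):
  C = 145
  K = 50
  D = 44
  G = 221 + 4·145 − 50 + 4·44 (−55 from intervention) = 872
  F = -43 − 6·145 − 3·44 + 872 = -173
  Q = 60 − 145 + 4·44 + 3·(-173) = -428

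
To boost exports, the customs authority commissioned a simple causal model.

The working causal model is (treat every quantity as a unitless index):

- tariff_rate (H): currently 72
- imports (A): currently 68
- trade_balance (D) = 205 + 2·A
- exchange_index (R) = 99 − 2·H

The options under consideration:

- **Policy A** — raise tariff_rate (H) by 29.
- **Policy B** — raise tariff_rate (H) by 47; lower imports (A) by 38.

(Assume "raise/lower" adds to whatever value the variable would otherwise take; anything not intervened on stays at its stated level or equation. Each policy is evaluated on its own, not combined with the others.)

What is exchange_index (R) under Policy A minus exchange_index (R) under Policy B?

36

Policy A (H + 29):
  H = 72 + 29 = 101
  R = 99 − 2·101 = -103
Policy B (H + 47, A − 38):
  H = 72 + 47 = 119
  R = 99 − 2·119 = -139
R: -103 − (-139) = 36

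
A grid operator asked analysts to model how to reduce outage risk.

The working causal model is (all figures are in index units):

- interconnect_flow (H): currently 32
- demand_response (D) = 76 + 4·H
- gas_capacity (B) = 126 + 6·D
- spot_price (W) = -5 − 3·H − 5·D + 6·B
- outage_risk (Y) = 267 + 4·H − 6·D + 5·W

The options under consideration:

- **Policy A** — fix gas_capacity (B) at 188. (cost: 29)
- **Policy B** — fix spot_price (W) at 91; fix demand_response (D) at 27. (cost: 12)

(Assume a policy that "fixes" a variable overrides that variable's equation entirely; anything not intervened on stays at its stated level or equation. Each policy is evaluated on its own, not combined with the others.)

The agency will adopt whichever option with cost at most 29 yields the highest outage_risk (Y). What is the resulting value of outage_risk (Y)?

688

Policy A (B := 188):
  H = 32
  D = 76 + 4·32 = 204
  B = 188
  W = -5 − 3·32 − 5·204 + 6·188 = 7
  Y = 267 + 4·32 − 6·204 + 5·7 = -794
Policy B (W := 91, D := 27):
  H = 32
  D = 27
  B = 126 + 6·27 = 288
  W = 91
  Y = 267 + 4·32 − 6·27 + 5·91 = 688
Comparing — Policy A: Y=-794, Policy B: Y=688. Highest is 688 (Policy B).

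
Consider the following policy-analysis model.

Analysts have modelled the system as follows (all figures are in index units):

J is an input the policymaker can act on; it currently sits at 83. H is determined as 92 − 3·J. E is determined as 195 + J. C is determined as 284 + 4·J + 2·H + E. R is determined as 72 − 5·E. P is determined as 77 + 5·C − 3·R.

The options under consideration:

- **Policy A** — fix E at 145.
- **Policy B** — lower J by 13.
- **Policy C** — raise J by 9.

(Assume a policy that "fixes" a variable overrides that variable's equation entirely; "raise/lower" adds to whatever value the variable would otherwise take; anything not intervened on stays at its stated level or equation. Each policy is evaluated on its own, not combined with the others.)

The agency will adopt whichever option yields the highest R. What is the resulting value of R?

Policy A (E := 145):
  J = 83
  E = 145
  R = 72 − 5·145 = -653
Policy B (J − 13):
  J = 83 − 13 = 70
  E = 195 + 70 = 265
  R = 72 − 5·265 = -1253
Policy C (J + 9):
  J = 83 + 9 = 92
  E = 195 + 92 = 287
  R = 72 − 5·287 = -1363
Comparing — Policy A: R=-653, Policy B: R=-1253, Policy C: R=-1363. Highest is -653 (Policy A).

-653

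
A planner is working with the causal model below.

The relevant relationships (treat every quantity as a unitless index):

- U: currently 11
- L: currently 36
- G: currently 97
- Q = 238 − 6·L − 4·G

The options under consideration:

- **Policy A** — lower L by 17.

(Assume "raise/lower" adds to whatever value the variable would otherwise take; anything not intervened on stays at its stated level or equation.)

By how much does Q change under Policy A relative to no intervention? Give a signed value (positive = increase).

102

Baseline:
  L = 36
  G = 97
  Q = 238 − 6·36 − 4·97 = -366
Policy A (L − 17):
  L = 36 − 17 = 19
  G = 97
  Q = 238 − 6·19 − 4·97 = -264
Change in Q: -264 − (-366) = 102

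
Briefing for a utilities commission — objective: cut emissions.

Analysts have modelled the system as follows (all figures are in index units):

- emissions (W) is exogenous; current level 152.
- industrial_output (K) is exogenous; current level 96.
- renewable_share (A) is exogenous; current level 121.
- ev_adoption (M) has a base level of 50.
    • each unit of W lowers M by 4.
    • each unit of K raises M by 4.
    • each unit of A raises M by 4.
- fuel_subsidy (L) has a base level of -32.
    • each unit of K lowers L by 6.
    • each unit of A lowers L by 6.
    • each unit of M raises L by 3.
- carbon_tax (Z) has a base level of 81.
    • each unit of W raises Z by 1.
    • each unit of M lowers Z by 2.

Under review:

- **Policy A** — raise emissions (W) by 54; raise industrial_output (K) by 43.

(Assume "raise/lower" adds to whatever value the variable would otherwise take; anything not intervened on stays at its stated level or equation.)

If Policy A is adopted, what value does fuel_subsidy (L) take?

Policy A (W + 54, K + 43):
  W = 152 + 54 = 206
  K = 96 + 43 = 139
  A = 121
  M = 50 − 4·206 + 4·139 + 4·121 = 266
  L = -32 − 6·139 − 6·121 + 3·266 = -794

-794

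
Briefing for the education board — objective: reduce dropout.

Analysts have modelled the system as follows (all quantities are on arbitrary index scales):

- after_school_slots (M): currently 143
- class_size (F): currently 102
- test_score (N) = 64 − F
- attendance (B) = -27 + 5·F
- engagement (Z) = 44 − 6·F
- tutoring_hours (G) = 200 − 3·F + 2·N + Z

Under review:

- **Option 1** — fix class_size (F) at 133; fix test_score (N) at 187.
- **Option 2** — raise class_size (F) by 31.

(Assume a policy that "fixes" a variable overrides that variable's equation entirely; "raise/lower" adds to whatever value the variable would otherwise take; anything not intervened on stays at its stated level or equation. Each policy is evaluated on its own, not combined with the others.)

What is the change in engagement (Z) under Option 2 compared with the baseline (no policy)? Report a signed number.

Baseline:
  F = 102
  Z = 44 − 6·102 = -568
Option 2 (F + 31):
  F = 102 + 31 = 133
  Z = 44 − 6·133 = -754
Change in Z: -754 − (-568) = -186

-186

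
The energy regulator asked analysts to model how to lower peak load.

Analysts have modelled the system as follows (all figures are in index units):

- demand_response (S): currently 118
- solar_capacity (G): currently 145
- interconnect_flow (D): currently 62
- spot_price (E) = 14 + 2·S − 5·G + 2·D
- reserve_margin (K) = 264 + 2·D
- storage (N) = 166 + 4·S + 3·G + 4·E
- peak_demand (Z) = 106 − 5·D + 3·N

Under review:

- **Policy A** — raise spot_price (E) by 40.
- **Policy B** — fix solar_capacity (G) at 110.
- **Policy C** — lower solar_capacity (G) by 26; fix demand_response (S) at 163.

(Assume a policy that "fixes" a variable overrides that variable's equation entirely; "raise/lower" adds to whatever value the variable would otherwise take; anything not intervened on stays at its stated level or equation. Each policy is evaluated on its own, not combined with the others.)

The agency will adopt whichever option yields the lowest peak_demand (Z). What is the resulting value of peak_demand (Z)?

-717

Policy A (E + 40):
  S = 118
  G = 145
  D = 62
  E = 14 + 2·118 − 5·145 + 2·62 (+40 from intervention) = -311
  N = 166 + 4·118 + 3·145 + 4·(-311) = -171
  Z = 106 − 5·62 + 3·(-171) = -717
Policy B (G := 110):
  S = 118
  G = 110
  D = 62
  E = 14 + 2·118 − 5·110 + 2·62 = -176
  N = 166 + 4·118 + 3·110 + 4·(-176) = 264
  Z = 106 − 5·62 + 3·264 = 588
Policy C (G − 26, S := 163):
  S = 163
  G = 145 − 26 = 119
  D = 62
  E = 14 + 2·163 − 5·119 + 2·62 = -131
  N = 166 + 4·163 + 3·119 + 4·(-131) = 651
  Z = 106 − 5·62 + 3·651 = 1749
Comparing — Policy A: Z=-717, Policy B: Z=588, Policy C: Z=1749. Lowest is -717 (Policy A).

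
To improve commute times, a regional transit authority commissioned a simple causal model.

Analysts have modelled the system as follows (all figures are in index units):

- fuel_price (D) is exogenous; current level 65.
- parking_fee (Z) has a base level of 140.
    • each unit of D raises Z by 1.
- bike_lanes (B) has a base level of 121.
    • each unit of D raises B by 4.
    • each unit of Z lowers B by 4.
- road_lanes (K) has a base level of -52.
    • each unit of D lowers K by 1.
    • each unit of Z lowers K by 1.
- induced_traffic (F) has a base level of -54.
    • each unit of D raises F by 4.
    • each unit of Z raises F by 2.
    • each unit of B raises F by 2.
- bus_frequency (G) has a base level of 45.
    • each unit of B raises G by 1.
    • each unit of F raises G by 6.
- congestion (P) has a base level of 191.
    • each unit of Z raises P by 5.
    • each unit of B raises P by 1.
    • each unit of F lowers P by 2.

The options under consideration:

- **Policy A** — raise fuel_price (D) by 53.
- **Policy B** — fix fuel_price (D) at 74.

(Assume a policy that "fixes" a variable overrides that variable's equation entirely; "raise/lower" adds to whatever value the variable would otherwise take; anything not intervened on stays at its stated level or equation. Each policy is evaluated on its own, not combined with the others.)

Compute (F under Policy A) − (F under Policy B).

264

Policy A (D + 53):
  D = 65 + 53 = 118
  Z = 140 + 118 = 258
  B = 121 + 4·118 − 4·258 = -439
  F = -54 + 4·118 + 2·258 + 2·(-439) = 56
Policy B (D := 74):
  D = 74
  Z = 140 + 74 = 214
  B = 121 + 4·74 − 4·214 = -439
  F = -54 + 4·74 + 2·214 + 2·(-439) = -208
F: 56 − (-208) = 264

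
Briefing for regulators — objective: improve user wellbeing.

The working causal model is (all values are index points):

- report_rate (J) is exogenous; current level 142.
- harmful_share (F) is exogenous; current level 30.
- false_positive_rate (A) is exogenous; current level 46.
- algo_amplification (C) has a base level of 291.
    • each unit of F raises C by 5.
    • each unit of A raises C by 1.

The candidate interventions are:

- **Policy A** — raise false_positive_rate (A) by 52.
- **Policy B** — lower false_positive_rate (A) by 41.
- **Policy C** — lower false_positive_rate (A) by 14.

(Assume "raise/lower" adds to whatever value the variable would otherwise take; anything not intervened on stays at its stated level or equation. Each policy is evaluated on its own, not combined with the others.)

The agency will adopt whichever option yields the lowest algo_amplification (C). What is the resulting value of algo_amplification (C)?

Policy A (A + 52):
  F = 30
  A = 46 + 52 = 98
  C = 291 + 5·30 + 98 = 539
Policy B (A − 41):
  F = 30
  A = 46 − 41 = 5
  C = 291 + 5·30 + 5 = 446
Policy C (A − 14):
  F = 30
  A = 46 − 14 = 32
  C = 291 + 5·30 + 32 = 473
Comparing — Policy A: C=539, Policy B: C=446, Policy C: C=473. Lowest is 446 (Policy B).

446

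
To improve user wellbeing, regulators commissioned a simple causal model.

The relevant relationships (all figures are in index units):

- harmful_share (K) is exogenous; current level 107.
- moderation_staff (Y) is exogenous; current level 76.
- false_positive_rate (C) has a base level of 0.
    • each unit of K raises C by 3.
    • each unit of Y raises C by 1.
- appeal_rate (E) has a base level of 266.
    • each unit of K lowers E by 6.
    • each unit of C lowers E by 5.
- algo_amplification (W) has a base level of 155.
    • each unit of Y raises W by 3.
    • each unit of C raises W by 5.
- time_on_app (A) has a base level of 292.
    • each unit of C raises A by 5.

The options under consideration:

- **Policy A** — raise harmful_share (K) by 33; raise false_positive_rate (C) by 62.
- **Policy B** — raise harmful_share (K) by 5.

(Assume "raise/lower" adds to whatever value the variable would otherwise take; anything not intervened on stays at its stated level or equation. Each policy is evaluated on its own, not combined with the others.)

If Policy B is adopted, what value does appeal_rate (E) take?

-2466

Policy B (K + 5):
  K = 107 + 5 = 112
  Y = 76
  C = 0 + 3·112 + 76 = 412
  E = 266 − 6·112 − 5·412 = -2466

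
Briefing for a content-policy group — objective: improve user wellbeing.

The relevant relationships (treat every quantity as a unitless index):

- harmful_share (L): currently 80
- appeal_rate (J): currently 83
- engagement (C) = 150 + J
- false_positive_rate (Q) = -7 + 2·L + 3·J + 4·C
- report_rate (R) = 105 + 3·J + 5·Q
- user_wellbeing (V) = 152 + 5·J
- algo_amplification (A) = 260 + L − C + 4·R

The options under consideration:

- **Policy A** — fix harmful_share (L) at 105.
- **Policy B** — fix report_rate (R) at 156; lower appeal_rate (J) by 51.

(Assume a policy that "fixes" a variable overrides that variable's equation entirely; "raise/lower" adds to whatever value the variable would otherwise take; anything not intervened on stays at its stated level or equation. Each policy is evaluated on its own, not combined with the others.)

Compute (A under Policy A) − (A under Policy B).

Policy A (L := 105):
  L = 105
  J = 83
  C = 150 + 83 = 233
  Q = -7 + 2·105 + 3·83 + 4·233 = 1384
  R = 105 + 3·83 + 5·1384 = 7274
  A = 260 + 105 − 233 + 4·7274 = 29228
Policy B (R := 156, J − 51):
  L = 80
  J = 83 − 51 = 32
  C = 150 + 32 = 182
  Q = -7 + 2·80 + 3·32 + 4·182 = 977
  R = 156
  A = 260 + 80 − 182 + 4·156 = 782
A: 29228 − 782 = 28446

28446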